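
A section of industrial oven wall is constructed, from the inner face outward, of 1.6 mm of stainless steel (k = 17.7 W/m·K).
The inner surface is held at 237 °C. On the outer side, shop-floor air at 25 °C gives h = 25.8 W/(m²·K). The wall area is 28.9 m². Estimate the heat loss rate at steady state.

Q ≈ 158000 W

Series thermal resistances:
R_stainless steel = L/(kA) = 0.0016/(17.7×28.9) = 3.128×10^-6 K/W
R_outer film = 1/(h_o·A) = 1/(25.8×28.9) = 0.001341 K/W
R_total = 0.001344 K/W
Q = ΔT / R_total = 212 / 0.001344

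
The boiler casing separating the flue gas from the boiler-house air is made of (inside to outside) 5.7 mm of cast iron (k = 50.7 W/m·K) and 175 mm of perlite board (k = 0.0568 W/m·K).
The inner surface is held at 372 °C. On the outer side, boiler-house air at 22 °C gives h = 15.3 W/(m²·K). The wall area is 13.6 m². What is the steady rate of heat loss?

Model the wall as resistances in series:
R_cast iron = L/(kA) = 0.0057/(50.7×13.6) = 8.267×10^-6 K/W
R_perlite board = L/(kA) = 0.175/(0.0568×13.6) = 0.2265 K/W
R_outer film = 1/(h_o·A) = 1/(15.3×13.6) = 0.004806 K/W
R_total = 0.2314 K/W
Q = ΔT / R_total = 350 / 0.2314

Q ≈ 1510 W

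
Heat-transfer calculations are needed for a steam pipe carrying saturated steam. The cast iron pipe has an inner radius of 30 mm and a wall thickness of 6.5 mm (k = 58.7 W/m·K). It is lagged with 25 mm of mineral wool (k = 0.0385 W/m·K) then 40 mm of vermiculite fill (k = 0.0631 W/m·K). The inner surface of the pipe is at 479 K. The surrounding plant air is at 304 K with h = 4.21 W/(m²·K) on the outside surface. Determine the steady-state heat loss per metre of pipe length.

q′ ≈ 46.1 W/m

Cylindrical conduction, so R = ln(r₂/r₁)/(2πkL) per layer, in series:
R_cast iron pipe wall = ln(36.5/30)/(2π×58.7×1) = 5.317×10^-4 K/W
R_mineral wool = ln(61.5/36.5)/(2π×0.0385×1) = 2.157 K/W
R_vermiculite fill = ln(101.5/61.5)/(2π×0.0631×1) = 1.264 K/W
R_outer film = 1/(h_o·2πr_oL) = 1/(4.21×2π×0.1015×1) = 0.3725 K/W
R_total = 3.793 K/W
Q = ΔT/R_total = 175/3.793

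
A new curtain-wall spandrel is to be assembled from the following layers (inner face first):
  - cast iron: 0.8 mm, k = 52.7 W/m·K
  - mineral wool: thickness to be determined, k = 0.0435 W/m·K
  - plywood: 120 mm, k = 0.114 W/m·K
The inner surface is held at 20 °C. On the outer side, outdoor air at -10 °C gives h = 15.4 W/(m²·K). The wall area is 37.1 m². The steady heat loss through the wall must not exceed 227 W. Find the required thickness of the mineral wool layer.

Series thermal resistances:
R_cast iron = L/(kA) = 0.0008/(52.7×37.1) = 4.092×10^-7 K/W
R_plywood = L/(kA) = 0.12/(0.114×37.1) = 0.02837 K/W
R_outer film = 1/(h_o·A) = 1/(15.4×37.1) = 0.00175 K/W
Sum of the known resistances R_other = 0.03012 K/W
Required total resistance R_tot = ΔT/Q_allow = 30/227 = 0.1322 K/W
R_mineral wool = R_tot − R_other = 0.102 K/W
L = R·k·A = 0.102×0.0435×37.1

L ≈ 165 mm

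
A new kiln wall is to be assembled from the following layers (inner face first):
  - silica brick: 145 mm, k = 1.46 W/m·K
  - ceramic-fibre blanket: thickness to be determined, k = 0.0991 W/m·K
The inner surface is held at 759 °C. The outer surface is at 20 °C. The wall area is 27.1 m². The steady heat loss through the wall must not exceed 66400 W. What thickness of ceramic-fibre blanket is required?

Model the wall as resistances in series:
R_silica brick = L/(kA) = 0.145/(1.46×27.1) = 0.003665 K/W
Sum of the known resistances R_other = 0.003665 K/W
Required total resistance R_tot = ΔT/Q_allow = 739/66400 = 0.01113 K/W
R_ceramic-fibre blanket = R_tot − R_other = 0.007465 K/W
L = R·k·A = 0.007465×0.0991×27.1

L ≈ 20 mm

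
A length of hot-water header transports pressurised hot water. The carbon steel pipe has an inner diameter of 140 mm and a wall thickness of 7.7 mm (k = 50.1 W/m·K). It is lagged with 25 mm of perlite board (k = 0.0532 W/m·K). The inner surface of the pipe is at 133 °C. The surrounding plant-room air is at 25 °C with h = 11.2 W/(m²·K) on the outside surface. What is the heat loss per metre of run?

q′ ≈ 111 W/m

Per-layer cylindrical resistances, series-summed:
R_carbon steel pipe wall = ln(77.7/70)/(2π×50.1×1) = 3.315×10^-4 K/W
R_perlite board = ln(102.7/77.7)/(2π×0.0532×1) = 0.8345 K/W
R_outer film = 1/(h_o·2πr_oL) = 1/(11.2×2π×0.1027×1) = 0.1384 K/W
R_total = 0.9732 K/W
Q = ΔT/R_total = 108/0.9732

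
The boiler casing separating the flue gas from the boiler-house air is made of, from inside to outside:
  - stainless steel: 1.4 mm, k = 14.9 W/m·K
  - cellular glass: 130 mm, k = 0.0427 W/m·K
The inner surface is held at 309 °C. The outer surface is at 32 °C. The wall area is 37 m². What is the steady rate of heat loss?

Q ≈ 3370 W

Series thermal resistances:
R_stainless steel = L/(kA) = 0.0014/(14.9×37) = 2.539×10^-6 K/W
R_cellular glass = L/(kA) = 0.13/(0.0427×37) = 0.08228 K/W
R_total = 0.08229 K/W
Q = ΔT / R_total = 277 / 0.08229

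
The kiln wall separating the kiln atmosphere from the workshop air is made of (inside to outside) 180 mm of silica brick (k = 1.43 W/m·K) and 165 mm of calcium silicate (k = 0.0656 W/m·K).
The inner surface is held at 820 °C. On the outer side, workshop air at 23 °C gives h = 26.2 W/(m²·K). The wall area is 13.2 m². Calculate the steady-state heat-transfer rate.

Model the wall as resistances in series:
R_silica brick = L/(kA) = 0.18/(1.43×13.2) = 0.009536 K/W
R_calcium silicate = L/(kA) = 0.165/(0.0656×13.2) = 0.1905 K/W
R_outer film = 1/(h_o·A) = 1/(26.2×13.2) = 0.002892 K/W
R_total = 0.203 K/W
Q = ΔT / R_total = 797 / 0.203

Q ≈ 3930 W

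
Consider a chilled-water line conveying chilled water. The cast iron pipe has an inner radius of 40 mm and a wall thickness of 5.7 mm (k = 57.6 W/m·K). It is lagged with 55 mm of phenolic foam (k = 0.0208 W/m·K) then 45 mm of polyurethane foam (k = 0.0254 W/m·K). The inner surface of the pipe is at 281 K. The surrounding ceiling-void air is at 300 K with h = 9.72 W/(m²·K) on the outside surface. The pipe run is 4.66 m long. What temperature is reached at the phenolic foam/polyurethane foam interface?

Radial resistances (cylindrical: R_cond = ln(r_o/r_i)/(2πkL), R_conv = 1/(h·2πrL)):
R_cast iron pipe wall = ln(45.7/40)/(2π×57.6×4.66) = 7.899×10^-5 K/W
R_phenolic foam = ln(100.7/45.7)/(2π×0.0208×4.66) = 1.297 K/W
R_polyurethane foam = ln(145.7/100.7)/(2π×0.0254×4.66) = 0.4967 K/W
R_outer film = 1/(h_o·2πr_oL) = 1/(9.72×2π×0.1457×4.66) = 0.02412 K/W
R_total = 1.818 K/W
Q = ΔT/R_total = 19/1.818
Q = 10.5 W
T_interface = T_inner + Q·ΣR(inner→interface) = 281 + 10.5×1.297

T ≈ 295 K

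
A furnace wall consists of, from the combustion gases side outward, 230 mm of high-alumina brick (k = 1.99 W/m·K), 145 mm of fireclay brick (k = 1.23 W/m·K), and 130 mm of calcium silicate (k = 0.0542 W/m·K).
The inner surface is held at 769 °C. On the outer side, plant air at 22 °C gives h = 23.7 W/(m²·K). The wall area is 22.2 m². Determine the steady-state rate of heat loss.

Q ≈ 6200 W

Series thermal resistances:
R_high-alumina brick = L/(kA) = 0.23/(1.99×22.2) = 0.005206 K/W
R_fireclay brick = L/(kA) = 0.145/(1.23×22.2) = 0.00531 K/W
R_calcium silicate = L/(kA) = 0.13/(0.0542×22.2) = 0.108 K/W
R_outer film = 1/(h_o·A) = 1/(23.7×22.2) = 0.001901 K/W
R_total = 0.1205 K/W
Q = ΔT / R_total = 747 / 0.1205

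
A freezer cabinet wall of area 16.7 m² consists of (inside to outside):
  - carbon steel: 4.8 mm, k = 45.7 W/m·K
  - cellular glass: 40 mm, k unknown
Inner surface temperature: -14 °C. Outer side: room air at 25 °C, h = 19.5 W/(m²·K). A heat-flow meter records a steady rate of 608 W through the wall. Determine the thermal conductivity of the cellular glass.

k ≈ 0.0392 W/(m·K)

Thermal resistances in series:
R_carbon steel = L/(kA) = 0.0048/(45.7×16.7) = 6.289×10^-6 K/W
R_outer film = 1/(h_o·A) = 1/(19.5×16.7) = 0.003071 K/W
Sum of known resistances R_other = 0.003077 K/W
Total R = ΔT/Q = 39/608 = 0.06414 K/W
R_cellular glass = R_total − R_other = 0.06107 K/W
k = L/(R·A) = 0.04/(0.06107×16.7)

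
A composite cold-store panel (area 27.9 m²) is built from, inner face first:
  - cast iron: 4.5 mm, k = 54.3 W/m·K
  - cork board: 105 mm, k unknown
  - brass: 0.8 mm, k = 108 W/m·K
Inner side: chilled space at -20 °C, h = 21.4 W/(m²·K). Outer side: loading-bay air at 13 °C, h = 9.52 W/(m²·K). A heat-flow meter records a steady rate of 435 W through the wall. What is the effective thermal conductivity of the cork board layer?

Treating each layer as a thermal resistance in series:
R_inner film = 1/(h_i·A) = 1/(21.4×27.9) = 0.001675 K/W
R_cast iron = L/(kA) = 0.0045/(54.3×27.9) = 2.97×10^-6 K/W
R_brass = L/(kA) = 0.0008/(108×27.9) = 2.655×10^-7 K/W
R_outer film = 1/(h_o·A) = 1/(9.52×27.9) = 0.003765 K/W
Sum of known resistances R_other = 0.005443 K/W
Total R = ΔT/Q = 33/435 = 0.07586 K/W
R_cork board = R_total − R_other = 0.07042 K/W
k = L/(R·A) = 0.105/(0.07042×27.9)

k ≈ 0.0534 W/(m·K)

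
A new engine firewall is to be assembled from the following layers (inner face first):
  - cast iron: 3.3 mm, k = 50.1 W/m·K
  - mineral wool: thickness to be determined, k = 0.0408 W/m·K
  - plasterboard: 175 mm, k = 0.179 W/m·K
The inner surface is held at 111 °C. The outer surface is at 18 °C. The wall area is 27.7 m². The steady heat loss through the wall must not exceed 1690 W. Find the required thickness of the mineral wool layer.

L ≈ 22.3 mm

Treating each layer as a thermal resistance in series:
R_cast iron = L/(kA) = 0.0033/(50.1×27.7) = 2.378×10^-6 K/W
R_plasterboard = L/(kA) = 0.175/(0.179×27.7) = 0.03529 K/W
Sum of the known resistances R_other = 0.0353 K/W
Required total resistance R_tot = ΔT/Q_allow = 93/1690 = 0.05503 K/W
R_mineral wool = R_tot − R_other = 0.01973 K/W
L = R·k·A = 0.01973×0.0408×27.7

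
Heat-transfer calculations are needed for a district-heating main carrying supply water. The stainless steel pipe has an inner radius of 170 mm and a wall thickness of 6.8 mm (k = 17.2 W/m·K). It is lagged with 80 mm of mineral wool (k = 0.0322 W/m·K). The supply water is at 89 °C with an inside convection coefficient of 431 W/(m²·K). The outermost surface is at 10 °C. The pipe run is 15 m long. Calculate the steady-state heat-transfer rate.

Q ≈ 641 W

Treating each annulus and film as a series resistance:
R_inner film = 1/(h_i·2πr₁L) = 1/(431×2π×0.17×15) = 1.448×10^-4 K/W
R_stainless steel pipe wall = ln(176.8/170)/(2π×17.2×15) = 2.419×10^-5 K/W
R_mineral wool = ln(256.8/176.8)/(2π×0.0322×15) = 0.123 K/W
R_total = 0.1232 K/W
Q = ΔT/R_total = 79/0.1232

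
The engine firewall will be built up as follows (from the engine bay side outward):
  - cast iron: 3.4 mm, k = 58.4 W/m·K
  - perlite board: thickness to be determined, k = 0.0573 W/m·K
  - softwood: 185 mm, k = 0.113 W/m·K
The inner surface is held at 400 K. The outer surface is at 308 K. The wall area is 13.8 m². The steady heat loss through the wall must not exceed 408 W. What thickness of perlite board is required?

L ≈ 84.5 mm

Treating each layer as a thermal resistance in series:
R_cast iron = L/(kA) = 0.0034/(58.4×13.8) = 4.219×10^-6 K/W
R_softwood = L/(kA) = 0.185/(0.113×13.8) = 0.1186 K/W
Sum of the known resistances R_other = 0.1186 K/W
Required total resistance R_tot = ΔT/Q_allow = 92/408 = 0.2255 K/W
R_perlite board = R_tot − R_other = 0.1069 K/W
L = R·k·A = 0.1069×0.0573×13.8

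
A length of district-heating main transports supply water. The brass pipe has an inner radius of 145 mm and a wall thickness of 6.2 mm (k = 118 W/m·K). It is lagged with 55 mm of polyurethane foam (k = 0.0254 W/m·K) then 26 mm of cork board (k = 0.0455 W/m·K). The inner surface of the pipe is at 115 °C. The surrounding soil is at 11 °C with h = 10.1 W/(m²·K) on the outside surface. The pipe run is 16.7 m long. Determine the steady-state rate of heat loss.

Treating each annulus and film as a series resistance:
R_brass pipe wall = ln(151.2/145)/(2π×118×16.7) = 3.382×10^-6 K/W
R_polyurethane foam = ln(206.2/151.2)/(2π×0.0254×16.7) = 0.1164 K/W
R_cork board = ln(232.2/206.2)/(2π×0.0455×16.7) = 0.02487 K/W
R_outer film = 1/(h_o·2πr_oL) = 1/(10.1×2π×0.2322×16.7) = 0.004064 K/W
R_total = 0.1453 K/W
Q = ΔT/R_total = 104/0.1453

Q ≈ 716 W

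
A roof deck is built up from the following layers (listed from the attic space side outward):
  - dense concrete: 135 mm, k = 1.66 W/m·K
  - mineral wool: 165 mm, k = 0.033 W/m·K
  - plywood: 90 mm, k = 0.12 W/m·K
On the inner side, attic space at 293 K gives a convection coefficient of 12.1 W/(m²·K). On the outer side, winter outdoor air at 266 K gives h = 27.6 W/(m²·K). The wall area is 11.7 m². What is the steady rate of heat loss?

Q ≈ 53.1 W

Model the wall as resistances in series:
R_inner film = 1/(h_i·A) = 1/(12.1×11.7) = 0.007064 K/W
R_dense concrete = L/(kA) = 0.135/(1.66×11.7) = 0.006951 K/W
R_mineral wool = L/(kA) = 0.165/(0.033×11.7) = 0.4274 K/W
R_plywood = L/(kA) = 0.09/(0.12×11.7) = 0.0641 K/W
R_outer film = 1/(h_o·A) = 1/(27.6×11.7) = 0.003097 K/W
R_total = 0.5086 K/W
Q = ΔT / R_total = 27 / 0.5086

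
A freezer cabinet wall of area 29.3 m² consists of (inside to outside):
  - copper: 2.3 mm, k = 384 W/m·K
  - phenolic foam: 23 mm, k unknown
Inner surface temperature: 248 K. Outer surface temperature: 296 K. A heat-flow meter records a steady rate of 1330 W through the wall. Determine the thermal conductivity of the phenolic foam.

Using the resistance-network approach (series):
R_copper = L/(kA) = 0.0023/(384×29.3) = 2.044×10^-7 K/W
Sum of known resistances R_other = 2.044×10^-7 K/W
Total R = ΔT/Q = 48/1330 = 0.03609 K/W
R_phenolic foam = R_total − R_other = 0.03609 K/W
k = L/(R·A) = 0.023/(0.03609×29.3)

k ≈ 0.0218 W/(m·K)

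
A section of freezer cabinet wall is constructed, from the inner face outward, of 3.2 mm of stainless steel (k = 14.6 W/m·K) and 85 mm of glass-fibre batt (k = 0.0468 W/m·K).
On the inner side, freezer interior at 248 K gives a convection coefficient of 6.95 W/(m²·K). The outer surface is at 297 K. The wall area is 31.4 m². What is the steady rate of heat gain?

Q ≈ 785 W

Thermal resistances in series:
R_inner film = 1/(h_i·A) = 1/(6.95×31.4) = 0.004582 K/W
R_stainless steel = L/(kA) = 0.0032/(14.6×31.4) = 6.98×10^-6 K/W
R_glass-fibre batt = L/(kA) = 0.085/(0.0468×31.4) = 0.05784 K/W
R_total = 0.06243 K/W
Q = ΔT / R_total = 49 / 0.06243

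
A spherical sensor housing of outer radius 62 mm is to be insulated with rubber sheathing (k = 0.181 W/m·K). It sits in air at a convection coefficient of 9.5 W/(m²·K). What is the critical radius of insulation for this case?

r_cr ≈ 38.1 mm

For a sphere r_cr = 2k/h = 2×0.181/9.5
r_cr = 38.1 mm; since the bare radius (62 mm) is above r_cr, any added insulation will reduce heat loss.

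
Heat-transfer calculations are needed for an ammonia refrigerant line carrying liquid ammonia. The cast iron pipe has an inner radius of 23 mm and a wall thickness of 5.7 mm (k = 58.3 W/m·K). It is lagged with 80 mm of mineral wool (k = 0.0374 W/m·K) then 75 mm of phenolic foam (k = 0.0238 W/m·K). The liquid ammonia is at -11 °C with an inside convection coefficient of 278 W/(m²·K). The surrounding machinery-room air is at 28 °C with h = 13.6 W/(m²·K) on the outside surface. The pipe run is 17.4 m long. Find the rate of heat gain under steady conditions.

Cylindrical conduction, so R = ln(r₂/r₁)/(2πkL) per layer, in series:
R_inner film = 1/(h_i·2πr₁L) = 1/(278×2π×0.023×17.4) = 0.001431 K/W
R_cast iron pipe wall = ln(28.7/23)/(2π×58.3×17.4) = 3.474×10^-5 K/W
R_mineral wool = ln(108.7/28.7)/(2π×0.0374×17.4) = 0.3257 K/W
R_phenolic foam = ln(183.7/108.7)/(2π×0.0238×17.4) = 0.2017 K/W
R_outer film = 1/(h_o·2πr_oL) = 1/(13.6×2π×0.1837×17.4) = 0.003661 K/W
R_total = 0.5325 K/W
Q = ΔT/R_total = 39/0.5325

Q ≈ 73.2 W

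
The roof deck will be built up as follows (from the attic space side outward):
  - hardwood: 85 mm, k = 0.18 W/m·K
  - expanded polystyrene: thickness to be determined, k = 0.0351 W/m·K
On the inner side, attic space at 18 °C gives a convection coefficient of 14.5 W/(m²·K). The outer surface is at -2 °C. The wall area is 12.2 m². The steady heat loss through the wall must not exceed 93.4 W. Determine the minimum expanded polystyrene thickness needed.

Treating each layer as a thermal resistance in series:
R_inner film = 1/(h_i·A) = 1/(14.5×12.2) = 0.005653 K/W
R_hardwood = L/(kA) = 0.085/(0.18×12.2) = 0.03871 K/W
Sum of the known resistances R_other = 0.04436 K/W
Required total resistance R_tot = ΔT/Q_allow = 20/93.4 = 0.2141 K/W
R_expanded polystyrene = R_tot − R_other = 0.1698 K/W
L = R·k·A = 0.1698×0.0351×12.2

L ≈ 72.7 mm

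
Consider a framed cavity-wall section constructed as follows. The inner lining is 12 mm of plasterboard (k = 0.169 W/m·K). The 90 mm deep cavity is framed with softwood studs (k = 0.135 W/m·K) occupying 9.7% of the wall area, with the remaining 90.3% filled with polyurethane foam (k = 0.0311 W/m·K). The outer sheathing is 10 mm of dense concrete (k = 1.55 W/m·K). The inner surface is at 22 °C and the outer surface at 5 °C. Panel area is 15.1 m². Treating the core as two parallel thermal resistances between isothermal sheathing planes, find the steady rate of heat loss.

Q ≈ 113 W

Sheathing layers in series; stud and cavity paths in parallel between them.
R_inner = 0.012/(0.169×15.1) = 0.004702 K/W
R_stud  = 0.09/(0.135×0.097×15.1) = 0.4552 K/W
R_cav   = 0.09/(0.0311×0.903×15.1) = 0.2122 K/W
1/R_core = 1/R_stud + 1/R_cav → R_core = 0.1447 K/W
R_outer = 0.01/(1.55×15.1) = 4.273×10^-4 K/W
R_total = 0.1499 K/W
Q = ΔT/R_total = 17/0.1499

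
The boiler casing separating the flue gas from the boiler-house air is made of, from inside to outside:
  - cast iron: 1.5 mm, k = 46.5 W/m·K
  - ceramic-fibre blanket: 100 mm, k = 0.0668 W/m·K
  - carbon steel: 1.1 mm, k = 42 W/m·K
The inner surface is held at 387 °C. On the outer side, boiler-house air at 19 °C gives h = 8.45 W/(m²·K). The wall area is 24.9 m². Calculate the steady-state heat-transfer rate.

Thermal resistances in series:
R_cast iron = L/(kA) = 0.0015/(46.5×24.9) = 1.296×10^-6 K/W
R_ceramic-fibre blanket = L/(kA) = 0.1/(0.0668×24.9) = 0.06012 K/W
R_carbon steel = L/(kA) = 0.0011/(42×24.9) = 1.052×10^-6 K/W
R_outer film = 1/(h_o·A) = 1/(8.45×24.9) = 0.004753 K/W
R_total = 0.06488 K/W
Q = ΔT / R_total = 368 / 0.06488

Q ≈ 5670 W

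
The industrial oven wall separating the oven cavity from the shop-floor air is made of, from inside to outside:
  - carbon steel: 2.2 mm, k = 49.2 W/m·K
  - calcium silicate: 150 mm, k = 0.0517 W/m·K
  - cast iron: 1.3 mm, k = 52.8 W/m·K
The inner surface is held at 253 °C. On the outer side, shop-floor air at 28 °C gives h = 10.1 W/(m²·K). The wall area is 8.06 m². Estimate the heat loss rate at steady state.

Q ≈ 604 W

Using the resistance-network approach (series):
R_carbon steel = L/(kA) = 0.0022/(49.2×8.06) = 5.548×10^-6 K/W
R_calcium silicate = L/(kA) = 0.15/(0.0517×8.06) = 0.36 K/W
R_cast iron = L/(kA) = 0.0013/(52.8×8.06) = 3.055×10^-6 K/W
R_outer film = 1/(h_o·A) = 1/(10.1×8.06) = 0.01228 K/W
R_total = 0.3723 K/W
Q = ΔT / R_total = 225 / 0.3723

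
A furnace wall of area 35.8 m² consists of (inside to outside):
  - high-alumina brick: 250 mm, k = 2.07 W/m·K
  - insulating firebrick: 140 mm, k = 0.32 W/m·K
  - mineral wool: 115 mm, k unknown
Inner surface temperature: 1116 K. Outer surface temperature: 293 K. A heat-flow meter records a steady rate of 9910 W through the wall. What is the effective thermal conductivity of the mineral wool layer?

k ≈ 0.0476 W/(m·K)

Using the resistance-network approach (series):
R_high-alumina brick = L/(kA) = 0.25/(2.07×35.8) = 0.003374 K/W
R_insulating firebrick = L/(kA) = 0.14/(0.32×35.8) = 0.01222 K/W
Sum of known resistances R_other = 0.01559 K/W
Total R = ΔT/Q = 823/9910 = 0.08305 K/W
R_mineral wool = R_total − R_other = 0.06745 K/W
k = L/(R·A) = 0.115/(0.06745×35.8)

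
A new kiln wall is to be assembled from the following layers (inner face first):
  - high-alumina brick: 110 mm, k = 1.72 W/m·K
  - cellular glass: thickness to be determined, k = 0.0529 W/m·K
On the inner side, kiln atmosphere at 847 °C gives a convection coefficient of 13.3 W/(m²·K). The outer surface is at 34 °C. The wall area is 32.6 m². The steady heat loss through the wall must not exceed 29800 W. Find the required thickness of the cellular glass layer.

Series thermal resistances:
R_inner film = 1/(h_i·A) = 1/(13.3×32.6) = 0.002306 K/W
R_high-alumina brick = L/(kA) = 0.11/(1.72×32.6) = 0.001962 K/W
Sum of the known resistances R_other = 0.004268 K/W
Required total resistance R_tot = ΔT/Q_allow = 813/29800 = 0.02728 K/W
R_cellular glass = R_tot − R_other = 0.02301 K/W
L = R·k·A = 0.02301×0.0529×32.6

L ≈ 39.7 mm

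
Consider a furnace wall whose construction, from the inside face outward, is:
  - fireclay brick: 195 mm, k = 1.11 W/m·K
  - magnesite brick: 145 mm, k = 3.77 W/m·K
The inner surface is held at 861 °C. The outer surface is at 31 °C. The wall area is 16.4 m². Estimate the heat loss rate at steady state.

Q ≈ 63600 W

Treating each layer as a thermal resistance in series:
R_fireclay brick = L/(kA) = 0.195/(1.11×16.4) = 0.01071 K/W
R_magnesite brick = L/(kA) = 0.145/(3.77×16.4) = 0.002345 K/W
R_total = 0.01306 K/W
Q = ΔT / R_total = 830 / 0.01306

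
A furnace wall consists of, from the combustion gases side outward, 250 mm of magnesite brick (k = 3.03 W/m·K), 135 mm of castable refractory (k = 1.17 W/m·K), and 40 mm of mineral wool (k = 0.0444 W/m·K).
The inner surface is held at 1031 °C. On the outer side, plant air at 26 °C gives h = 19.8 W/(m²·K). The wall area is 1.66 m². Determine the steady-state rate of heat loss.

Thermal resistances in series:
R_magnesite brick = L/(kA) = 0.25/(3.03×1.66) = 0.0497 K/W
R_castable refractory = L/(kA) = 0.135/(1.17×1.66) = 0.06951 K/W
R_mineral wool = L/(kA) = 0.04/(0.0444×1.66) = 0.5427 K/W
R_outer film = 1/(h_o·A) = 1/(19.8×1.66) = 0.03042 K/W
R_total = 0.6923 K/W
Q = ΔT / R_total = 1005 / 0.6923

Q ≈ 1450 W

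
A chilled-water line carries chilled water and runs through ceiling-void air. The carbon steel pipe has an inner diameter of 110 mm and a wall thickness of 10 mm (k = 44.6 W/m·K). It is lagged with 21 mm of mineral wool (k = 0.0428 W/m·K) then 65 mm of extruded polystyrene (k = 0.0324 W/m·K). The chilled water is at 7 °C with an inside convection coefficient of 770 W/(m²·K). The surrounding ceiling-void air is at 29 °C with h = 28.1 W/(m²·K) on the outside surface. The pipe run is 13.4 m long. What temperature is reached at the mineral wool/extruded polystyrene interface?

Treating each annulus and film as a series resistance:
R_inner film = 1/(h_i·2πr₁L) = 1/(770×2π×0.055×13.4) = 2.805×10^-4 K/W
R_carbon steel pipe wall = ln(65/55)/(2π×44.6×13.4) = 4.449×10^-5 K/W
R_mineral wool = ln(86/65)/(2π×0.0428×13.4) = 0.07769 K/W
R_extruded polystyrene = ln(151/86)/(2π×0.0324×13.4) = 0.2064 K/W
R_outer film = 1/(h_o·2πr_oL) = 1/(28.1×2π×0.151×13.4) = 0.002799 K/W
R_total = 0.2872 K/W
Q = ΔT/R_total = 22/0.2872
Q = 76.6 W
T_interface = T_inner + Q·ΣR(inner→interface) = 7 + 76.6×0.07802

T ≈ 13 °C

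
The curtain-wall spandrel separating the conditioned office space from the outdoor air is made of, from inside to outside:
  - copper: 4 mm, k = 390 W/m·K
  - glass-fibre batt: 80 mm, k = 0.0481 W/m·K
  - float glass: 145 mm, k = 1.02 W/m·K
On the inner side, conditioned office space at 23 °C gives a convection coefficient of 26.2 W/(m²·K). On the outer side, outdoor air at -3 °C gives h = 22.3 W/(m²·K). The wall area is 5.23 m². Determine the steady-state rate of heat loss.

Thermal resistances in series:
R_inner film = 1/(h_i·A) = 1/(26.2×5.23) = 0.007298 K/W
R_copper = L/(kA) = 0.004/(390×5.23) = 1.961×10^-6 K/W
R_glass-fibre batt = L/(kA) = 0.08/(0.0481×5.23) = 0.318 K/W
R_float glass = L/(kA) = 0.145/(1.02×5.23) = 0.02718 K/W
R_outer film = 1/(h_o·A) = 1/(22.3×5.23) = 0.008574 K/W
R_total = 0.3611 K/W
Q = ΔT / R_total = 26 / 0.3611

Q ≈ 72 W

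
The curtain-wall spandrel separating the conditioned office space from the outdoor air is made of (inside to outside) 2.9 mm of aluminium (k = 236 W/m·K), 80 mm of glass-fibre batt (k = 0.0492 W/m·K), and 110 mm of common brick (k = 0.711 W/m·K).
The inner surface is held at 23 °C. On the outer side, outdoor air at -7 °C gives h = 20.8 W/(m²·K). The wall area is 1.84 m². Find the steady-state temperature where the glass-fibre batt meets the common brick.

T ≈ -3.67 °C

Series thermal resistances:
R_aluminium = L/(kA) = 0.0029/(236×1.84) = 6.678×10^-6 K/W
R_glass-fibre batt = L/(kA) = 0.08/(0.0492×1.84) = 0.8837 K/W
R_common brick = L/(kA) = 0.11/(0.711×1.84) = 0.08408 K/W
R_outer film = 1/(h_o·A) = 1/(20.8×1.84) = 0.02613 K/W
R_total = 0.9939 K/W;  Q = ΔT/R_total = 30/0.9939 = 30.18 W
T_interface = T_inner − Q·ΣR(inner→interface) = 23 − 30.2×0.8837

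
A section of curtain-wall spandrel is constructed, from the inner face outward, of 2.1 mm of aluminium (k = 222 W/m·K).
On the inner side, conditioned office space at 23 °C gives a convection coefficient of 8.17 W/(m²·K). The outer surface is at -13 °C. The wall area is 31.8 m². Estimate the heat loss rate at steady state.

Q ≈ 9350 W

Series thermal resistances:
R_inner film = 1/(h_i·A) = 1/(8.17×31.8) = 0.003849 K/W
R_aluminium = L/(kA) = 0.0021/(222×31.8) = 2.975×10^-7 K/W
R_total = 0.003849 K/W
Q = ΔT / R_total = 36 / 0.003849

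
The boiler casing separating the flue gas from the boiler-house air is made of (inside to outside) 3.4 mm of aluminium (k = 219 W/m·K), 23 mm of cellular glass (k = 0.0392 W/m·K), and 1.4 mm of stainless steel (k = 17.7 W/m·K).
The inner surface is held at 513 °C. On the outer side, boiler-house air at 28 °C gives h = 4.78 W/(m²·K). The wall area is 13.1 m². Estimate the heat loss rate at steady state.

Q ≈ 7980 W

Treating each layer as a thermal resistance in series:
R_aluminium = L/(kA) = 0.0034/(219×13.1) = 1.185×10^-6 K/W
R_cellular glass = L/(kA) = 0.023/(0.0392×13.1) = 0.04479 K/W
R_stainless steel = L/(kA) = 0.0014/(17.7×13.1) = 6.038×10^-6 K/W
R_outer film = 1/(h_o·A) = 1/(4.78×13.1) = 0.01597 K/W
R_total = 0.06077 K/W
Q = ΔT / R_total = 485 / 0.06077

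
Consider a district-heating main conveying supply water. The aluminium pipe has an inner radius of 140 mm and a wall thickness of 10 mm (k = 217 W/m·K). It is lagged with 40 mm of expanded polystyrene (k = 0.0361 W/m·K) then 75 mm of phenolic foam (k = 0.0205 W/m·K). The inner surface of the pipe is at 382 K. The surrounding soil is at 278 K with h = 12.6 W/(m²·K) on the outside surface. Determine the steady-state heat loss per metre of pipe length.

Radial resistances (cylindrical: R_cond = ln(r_o/r_i)/(2πkL), R_conv = 1/(h·2πrL)):
R_aluminium pipe wall = ln(150/140)/(2π×217×1) = 5.06×10^-5 K/W
R_expanded polystyrene = ln(190/150)/(2π×0.0361×1) = 1.042 K/W
R_phenolic foam = ln(265/190)/(2π×0.0205×1) = 2.583 K/W
R_outer film = 1/(h_o·2πr_oL) = 1/(12.6×2π×0.265×1) = 0.04767 K/W
R_total = 3.673 K/W
Q = ΔT/R_total = 104/3.673

q′ ≈ 28.3 W/m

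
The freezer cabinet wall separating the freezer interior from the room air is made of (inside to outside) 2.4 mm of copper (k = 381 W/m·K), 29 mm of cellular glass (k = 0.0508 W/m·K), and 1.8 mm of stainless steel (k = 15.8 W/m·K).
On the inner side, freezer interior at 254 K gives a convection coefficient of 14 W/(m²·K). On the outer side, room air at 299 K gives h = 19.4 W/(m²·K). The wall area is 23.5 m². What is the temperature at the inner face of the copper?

T ≈ 259 K

Model the wall as resistances in series:
R_inner film = 1/(h_i·A) = 1/(14×23.5) = 0.00304 K/W
R_copper = L/(kA) = 0.0024/(381×23.5) = 2.681×10^-7 K/W
R_cellular glass = L/(kA) = 0.029/(0.0508×23.5) = 0.02429 K/W
R_stainless steel = L/(kA) = 0.0018/(15.8×23.5) = 4.848×10^-6 K/W
R_outer film = 1/(h_o·A) = 1/(19.4×23.5) = 0.002193 K/W
R_total = 0.02953 K/W;  Q = ΔT/R_total = 45/0.02953 = 1524 W
T_interface = T_inner + Q·ΣR(inner→interface) = 254 + 1520×0.00304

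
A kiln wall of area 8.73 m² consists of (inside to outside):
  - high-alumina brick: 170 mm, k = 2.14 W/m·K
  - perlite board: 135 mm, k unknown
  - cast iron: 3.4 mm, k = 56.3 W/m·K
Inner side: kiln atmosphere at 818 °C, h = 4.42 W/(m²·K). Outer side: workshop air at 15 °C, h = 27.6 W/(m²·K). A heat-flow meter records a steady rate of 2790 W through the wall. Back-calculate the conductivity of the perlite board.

Using the resistance-network approach (series):
R_inner film = 1/(h_i·A) = 1/(4.42×8.73) = 0.02592 K/W
R_high-alumina brick = L/(kA) = 0.17/(2.14×8.73) = 0.0091 K/W
R_cast iron = L/(kA) = 0.0034/(56.3×8.73) = 6.918×10^-6 K/W
R_outer film = 1/(h_o·A) = 1/(27.6×8.73) = 0.00415 K/W
Sum of known resistances R_other = 0.03917 K/W
Total R = ΔT/Q = 803/2790 = 0.2878 K/W
R_perlite board = R_total − R_other = 0.2486 K/W
k = L/(R·A) = 0.135/(0.2486×8.73)

k ≈ 0.0622 W/(m·K)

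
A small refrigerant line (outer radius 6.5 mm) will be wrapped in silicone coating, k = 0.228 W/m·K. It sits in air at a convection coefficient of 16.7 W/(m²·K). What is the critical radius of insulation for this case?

r_cr ≈ 13.7 mm

For a cylinder r_cr = k/h = 0.228/16.7
r_cr = 13.7 mm; since the bare radius (6.5 mm) is below r_cr, adding a thin layer of insulation will *increase* heat loss.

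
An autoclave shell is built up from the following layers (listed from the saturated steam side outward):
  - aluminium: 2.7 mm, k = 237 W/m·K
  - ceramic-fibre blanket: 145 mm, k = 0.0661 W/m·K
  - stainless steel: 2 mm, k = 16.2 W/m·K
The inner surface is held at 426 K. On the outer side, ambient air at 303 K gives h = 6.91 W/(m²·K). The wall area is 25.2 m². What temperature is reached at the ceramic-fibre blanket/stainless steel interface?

Thermal resistances in series:
R_aluminium = L/(kA) = 0.0027/(237×25.2) = 4.521×10^-7 K/W
R_ceramic-fibre blanket = L/(kA) = 0.145/(0.0661×25.2) = 0.08705 K/W
R_stainless steel = L/(kA) = 0.002/(16.2×25.2) = 4.899×10^-6 K/W
R_outer film = 1/(h_o·A) = 1/(6.91×25.2) = 0.005743 K/W
R_total = 0.0928 K/W;  Q = ΔT/R_total = 123/0.0928 = 1325 W
T_interface = T_inner − Q·ΣR(inner→interface) = 426 − 1330×0.08705

T ≈ 311 K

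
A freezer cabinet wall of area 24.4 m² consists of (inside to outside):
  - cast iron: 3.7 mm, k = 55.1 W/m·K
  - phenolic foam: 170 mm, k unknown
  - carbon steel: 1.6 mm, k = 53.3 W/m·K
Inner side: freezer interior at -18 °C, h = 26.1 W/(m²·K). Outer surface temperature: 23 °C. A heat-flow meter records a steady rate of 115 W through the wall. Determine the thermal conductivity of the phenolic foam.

k ≈ 0.0196 W/(m·K)

Treating each layer as a thermal resistance in series:
R_inner film = 1/(h_i·A) = 1/(26.1×24.4) = 0.00157 K/W
R_cast iron = L/(kA) = 0.0037/(55.1×24.4) = 2.752×10^-6 K/W
R_carbon steel = L/(kA) = 0.0016/(53.3×24.4) = 1.23×10^-6 K/W
Sum of known resistances R_other = 0.001574 K/W
Total R = ΔT/Q = 41/115 = 0.3565 K/W
R_phenolic foam = R_total − R_other = 0.3549 K/W
k = L/(R·A) = 0.17/(0.3549×24.4)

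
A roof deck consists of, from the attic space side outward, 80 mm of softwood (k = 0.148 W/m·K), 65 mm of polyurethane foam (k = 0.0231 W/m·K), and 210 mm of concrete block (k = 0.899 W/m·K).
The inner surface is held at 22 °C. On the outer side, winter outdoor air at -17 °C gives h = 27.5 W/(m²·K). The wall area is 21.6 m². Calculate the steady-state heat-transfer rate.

Q ≈ 232 W

Treating each layer as a thermal resistance in series:
R_softwood = L/(kA) = 0.08/(0.148×21.6) = 0.02503 K/W
R_polyurethane foam = L/(kA) = 0.065/(0.0231×21.6) = 0.1303 K/W
R_concrete block = L/(kA) = 0.21/(0.899×21.6) = 0.01081 K/W
R_outer film = 1/(h_o·A) = 1/(27.5×21.6) = 0.001684 K/W
R_total = 0.1678 K/W
Q = ΔT / R_total = 39 / 0.1678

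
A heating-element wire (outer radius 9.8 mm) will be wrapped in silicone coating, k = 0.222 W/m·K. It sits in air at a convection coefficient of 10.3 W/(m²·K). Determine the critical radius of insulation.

For a cylinder r_cr = k/h = 0.222/10.3
r_cr = 21.6 mm; since the bare radius (9.8 mm) is below r_cr, adding a thin layer of insulation will *increase* heat loss.

r_cr ≈ 21.6 mm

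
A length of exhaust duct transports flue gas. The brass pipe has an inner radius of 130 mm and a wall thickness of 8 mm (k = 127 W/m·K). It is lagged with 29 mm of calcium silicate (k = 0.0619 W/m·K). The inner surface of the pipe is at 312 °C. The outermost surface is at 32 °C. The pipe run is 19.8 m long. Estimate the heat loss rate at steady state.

Q ≈ 11300 W

Cylindrical conduction, so R = ln(r₂/r₁)/(2πkL) per layer, in series:
R_brass pipe wall = ln(138/130)/(2π×127×19.8) = 3.78×10^-6 K/W
R_calcium silicate = ln(167/138)/(2π×0.0619×19.8) = 0.02477 K/W
R_total = 0.02477 K/W
Q = ΔT/R_total = 280/0.02477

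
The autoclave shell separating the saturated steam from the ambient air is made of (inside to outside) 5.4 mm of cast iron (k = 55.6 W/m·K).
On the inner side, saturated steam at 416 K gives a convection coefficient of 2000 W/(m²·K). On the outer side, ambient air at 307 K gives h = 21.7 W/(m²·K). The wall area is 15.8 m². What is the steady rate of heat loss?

Series thermal resistances:
R_inner film = 1/(h_i·A) = 1/(2000×15.8) = 3.165×10^-5 K/W
R_cast iron = L/(kA) = 0.0054/(55.6×15.8) = 6.147×10^-6 K/W
R_outer film = 1/(h_o·A) = 1/(21.7×15.8) = 0.002917 K/W
R_total = 0.002954 K/W
Q = ΔT / R_total = 109 / 0.002954

Q ≈ 36900 W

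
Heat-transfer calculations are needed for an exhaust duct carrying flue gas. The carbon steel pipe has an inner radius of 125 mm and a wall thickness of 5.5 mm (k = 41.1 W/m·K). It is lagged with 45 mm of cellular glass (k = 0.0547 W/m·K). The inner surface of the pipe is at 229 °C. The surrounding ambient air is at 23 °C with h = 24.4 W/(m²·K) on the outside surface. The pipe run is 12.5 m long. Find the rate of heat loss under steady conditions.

Q ≈ 2860 W

For a radial system each layer contributes R = ln(r_out/r_in)/(2πkL); films add R = 1/(hA).
R_carbon steel pipe wall = ln(130.5/125)/(2π×41.1×12.5) = 1.334×10^-5 K/W
R_cellular glass = ln(175.5/130.5)/(2π×0.0547×12.5) = 0.06896 K/W
R_outer film = 1/(h_o·2πr_oL) = 1/(24.4×2π×0.1755×12.5) = 0.002973 K/W
R_total = 0.07195 K/W
Q = ΔT/R_total = 206/0.07195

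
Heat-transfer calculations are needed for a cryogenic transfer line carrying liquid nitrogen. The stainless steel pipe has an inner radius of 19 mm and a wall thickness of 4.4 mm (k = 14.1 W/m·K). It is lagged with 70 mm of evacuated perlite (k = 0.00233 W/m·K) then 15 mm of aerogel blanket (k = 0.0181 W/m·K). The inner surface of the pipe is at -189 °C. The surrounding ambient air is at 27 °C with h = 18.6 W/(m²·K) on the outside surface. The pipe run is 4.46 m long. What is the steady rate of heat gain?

Per-layer cylindrical resistances, series-summed:
R_stainless steel pipe wall = ln(23.4/19)/(2π×14.1×4.46) = 5.272×10^-4 K/W
R_evacuated perlite = ln(93.4/23.4)/(2π×0.00233×4.46) = 21.2 K/W
R_aerogel blanket = ln(108.4/93.4)/(2π×0.0181×4.46) = 0.2936 K/W
R_outer film = 1/(h_o·2πr_oL) = 1/(18.6×2π×0.1084×4.46) = 0.0177 K/W
R_total = 21.51 K/W
Q = ΔT/R_total = 216/21.51

Q ≈ 10 W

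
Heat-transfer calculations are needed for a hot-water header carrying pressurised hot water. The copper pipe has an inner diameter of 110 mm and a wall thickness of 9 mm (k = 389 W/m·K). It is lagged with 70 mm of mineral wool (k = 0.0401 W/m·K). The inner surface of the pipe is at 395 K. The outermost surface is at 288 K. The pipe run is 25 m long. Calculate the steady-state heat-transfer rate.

Radial resistances (cylindrical: R_cond = ln(r_o/r_i)/(2πkL), R_conv = 1/(h·2πrL)):
R_copper pipe wall = ln(64/55)/(2π×389×25) = 2.48×10^-6 K/W
R_mineral wool = ln(134/64)/(2π×0.0401×25) = 0.1173 K/W
R_total = 0.1173 K/W
Q = ΔT/R_total = 107/0.1173

Q ≈ 912 W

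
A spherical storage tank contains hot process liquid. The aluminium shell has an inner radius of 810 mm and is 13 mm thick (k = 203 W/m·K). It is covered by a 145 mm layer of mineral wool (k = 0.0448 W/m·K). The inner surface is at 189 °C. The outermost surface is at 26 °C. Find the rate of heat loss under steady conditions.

Q ≈ 504 W

For a spherical shell R = (1/r₁ − 1/r₂)/(4πk); film R = 1/(h·4πr²). In series:
R_aluminium shell = (1/0.81 − 1/0.823)/(4π×203) = 7.645×10^-6 K/W
R_mineral wool = (1/0.823 − 1/0.968)/(4π×0.0448) = 0.3233 K/W
R_total = 0.3233 K/W
Q = ΔT/R_total = 163/0.3233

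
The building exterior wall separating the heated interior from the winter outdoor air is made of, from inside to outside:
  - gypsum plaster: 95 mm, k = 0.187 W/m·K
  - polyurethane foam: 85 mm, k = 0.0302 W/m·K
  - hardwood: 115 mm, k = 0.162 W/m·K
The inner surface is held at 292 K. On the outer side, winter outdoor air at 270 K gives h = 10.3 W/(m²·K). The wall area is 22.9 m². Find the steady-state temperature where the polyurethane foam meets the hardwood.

Series thermal resistances:
R_gypsum plaster = L/(kA) = 0.095/(0.187×22.9) = 0.02218 K/W
R_polyurethane foam = L/(kA) = 0.085/(0.0302×22.9) = 0.1229 K/W
R_hardwood = L/(kA) = 0.115/(0.162×22.9) = 0.031 K/W
R_outer film = 1/(h_o·A) = 1/(10.3×22.9) = 0.00424 K/W
R_total = 0.1803 K/W;  Q = ΔT/R_total = 22/0.1803 = 122 W
T_interface = T_inner − Q·ΣR(inner→interface) = 292 − 122×0.1451

T ≈ 274 K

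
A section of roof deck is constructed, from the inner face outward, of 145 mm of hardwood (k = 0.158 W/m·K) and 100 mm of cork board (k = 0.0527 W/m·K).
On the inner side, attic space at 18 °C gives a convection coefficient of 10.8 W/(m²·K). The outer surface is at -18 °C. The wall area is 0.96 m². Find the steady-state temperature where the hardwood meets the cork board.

Using the resistance-network approach (series):
R_inner film = 1/(h_i·A) = 1/(10.8×0.96) = 0.09645 K/W
R_hardwood = L/(kA) = 0.145/(0.158×0.96) = 0.956 K/W
R_cork board = L/(kA) = 0.1/(0.0527×0.96) = 1.977 K/W
R_total = 3.029 K/W;  Q = ΔT/R_total = 36/3.029 = 11.89 W
T_interface = T_inner − Q·ΣR(inner→interface) = 18 − 11.9×1.052

T ≈ 5.49 °C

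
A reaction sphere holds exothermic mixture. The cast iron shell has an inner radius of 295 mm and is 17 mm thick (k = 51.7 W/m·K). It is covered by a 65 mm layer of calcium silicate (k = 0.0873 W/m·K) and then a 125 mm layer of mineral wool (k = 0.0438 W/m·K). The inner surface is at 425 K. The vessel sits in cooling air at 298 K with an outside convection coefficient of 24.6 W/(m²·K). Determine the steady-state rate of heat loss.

Each spherical layer contributes R = (1/r_i − 1/r_o)/(4πk):
R_cast iron shell = (1/0.295 − 1/0.312)/(4π×51.7) = 2.843×10^-4 K/W
R_calcium silicate = (1/0.312 − 1/0.377)/(4π×0.0873) = 0.5037 K/W
R_mineral wool = (1/0.377 − 1/0.502)/(4π×0.0438) = 1.2 K/W
R_outer film = 1/(h·4πr_o²) = 1/(24.6×4π×0.502²) = 0.01284 K/W
R_total = 1.717 K/W
Q = ΔT/R_total = 127/1.717

Q ≈ 74 W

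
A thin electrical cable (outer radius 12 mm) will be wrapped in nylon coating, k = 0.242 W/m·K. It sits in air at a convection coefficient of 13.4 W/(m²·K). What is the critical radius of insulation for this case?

For a cylinder r_cr = k/h = 0.242/13.4
r_cr = 18.1 mm; since the bare radius (12 mm) is below r_cr, adding a thin layer of insulation will *increase* heat loss.

r_cr ≈ 18.1 mm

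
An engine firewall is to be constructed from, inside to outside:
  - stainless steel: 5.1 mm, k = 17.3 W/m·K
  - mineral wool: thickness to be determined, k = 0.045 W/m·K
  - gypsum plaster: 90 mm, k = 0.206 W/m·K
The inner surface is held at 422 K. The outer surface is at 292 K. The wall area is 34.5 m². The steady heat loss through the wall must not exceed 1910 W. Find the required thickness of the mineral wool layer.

Treating each layer as a thermal resistance in series:
R_stainless steel = L/(kA) = 0.0051/(17.3×34.5) = 8.545×10^-6 K/W
R_gypsum plaster = L/(kA) = 0.09/(0.206×34.5) = 0.01266 K/W
Sum of the known resistances R_other = 0.01267 K/W
Required total resistance R_tot = ΔT/Q_allow = 130/1910 = 0.06806 K/W
R_mineral wool = R_tot − R_other = 0.05539 K/W
L = R·k·A = 0.05539×0.045×34.5

L ≈ 86 mm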